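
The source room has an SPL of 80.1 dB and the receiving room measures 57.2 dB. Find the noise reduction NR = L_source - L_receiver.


NR = L_source - L_receiver (difference between source and receiving room levels)
NR = 80.1 - 57.2 = 22.9 dB


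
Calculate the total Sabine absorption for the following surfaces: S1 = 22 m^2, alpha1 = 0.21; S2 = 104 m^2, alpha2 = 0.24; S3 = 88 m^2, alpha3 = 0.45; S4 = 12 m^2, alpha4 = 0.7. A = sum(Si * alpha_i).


22 * 0.21 = 4.62
104 * 0.24 = 24.96
88 * 0.45 = 39.6
12 * 0.7 = 8.4
A_total = 4.62 + 24.96 + 39.6 + 8.4 = 77.58 m^2


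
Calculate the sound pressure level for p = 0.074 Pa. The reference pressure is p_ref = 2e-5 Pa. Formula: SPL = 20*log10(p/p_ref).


p / p_ref = 0.074 / 2e-5 = 3700
SPL = 20 * log10(3700) = 71.364 dB


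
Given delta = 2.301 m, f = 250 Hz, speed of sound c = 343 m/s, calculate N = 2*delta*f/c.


N = 2*delta*f/c = 2*delta/lambda, where lambda = c/f
lambda = 343 / 250 = 1.372 m
N = 2 * 2.301 / 1.372 = 3.3542


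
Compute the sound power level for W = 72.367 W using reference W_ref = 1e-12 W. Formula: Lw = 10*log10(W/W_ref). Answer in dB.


W / W_ref = 72.367 / 1e-12 = 7.2367e+13
Lw = 10 * log10(7.2367e+13) = 138.6 dB


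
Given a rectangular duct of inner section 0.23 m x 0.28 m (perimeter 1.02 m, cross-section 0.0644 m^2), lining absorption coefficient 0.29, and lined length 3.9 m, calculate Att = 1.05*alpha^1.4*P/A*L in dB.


alpha^1.4 = 0.29^1.4 = 0.176749
Attenuation rate = 1.05 * alpha^1.4 * P / A
= 1.05 * 0.176749 * 1.02 / 0.0644 = 2.93941 dB/m
Total Att = 2.93941 * 3.9 = 11.464 dB


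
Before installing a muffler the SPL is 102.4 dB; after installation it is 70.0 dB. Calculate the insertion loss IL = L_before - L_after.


Insertion loss = SPL without muffler - SPL with muffler
IL = 102.4 - 70.0 = 32.4 dB


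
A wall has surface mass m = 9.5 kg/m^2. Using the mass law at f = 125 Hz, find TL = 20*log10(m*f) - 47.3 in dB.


m * f = 9.5 * 125 = 1187.5
20*log10(1187.5) = 61.4927 dB
TL = 61.4927 - 47.3 = 14.193 dB


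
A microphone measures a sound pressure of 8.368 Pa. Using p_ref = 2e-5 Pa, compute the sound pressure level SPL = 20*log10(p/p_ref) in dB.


p / p_ref = 8.368 / 2e-5 = 418400
SPL = 20 * log10(418400) = 112.43 dB


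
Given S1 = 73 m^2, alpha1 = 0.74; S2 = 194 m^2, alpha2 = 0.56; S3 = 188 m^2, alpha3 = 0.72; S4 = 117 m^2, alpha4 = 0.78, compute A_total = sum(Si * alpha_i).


73 * 0.74 = 54.02
194 * 0.56 = 108.64
188 * 0.72 = 135.36
117 * 0.78 = 91.26
A_total = 54.02 + 108.64 + 135.36 + 91.26 = 389.28 m^2


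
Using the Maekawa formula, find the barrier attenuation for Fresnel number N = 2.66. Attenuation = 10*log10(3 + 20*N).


3 + 20*N = 3 + 20*2.66 = 56.2
Att = 10*log10(56.2) = 17.497 dB


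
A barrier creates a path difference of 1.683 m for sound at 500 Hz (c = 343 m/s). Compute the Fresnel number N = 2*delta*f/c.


N = 2*delta*f/c = 2*delta/lambda, where lambda = c/f
lambda = 343 / 500 = 0.686 m
N = 2 * 1.683 / 0.686 = 4.9067


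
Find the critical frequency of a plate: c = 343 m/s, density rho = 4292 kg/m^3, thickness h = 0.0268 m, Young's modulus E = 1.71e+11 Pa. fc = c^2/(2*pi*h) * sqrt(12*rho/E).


12*rho/E = 12*4292/1.71e+11 = 3.01193e-07
sqrt(12*rho/E) = sqrt(3.01193e-07) = 0.000548811
c^2/(2*pi*h) = 343^2/(2*pi*0.0268) = 698672
fc = 698672 * 0.000548811 = 383.44 Hz


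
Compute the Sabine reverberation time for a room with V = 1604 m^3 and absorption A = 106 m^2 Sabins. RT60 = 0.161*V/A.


RT60 = 0.161 * 1604 / 106 = 2.4363 s


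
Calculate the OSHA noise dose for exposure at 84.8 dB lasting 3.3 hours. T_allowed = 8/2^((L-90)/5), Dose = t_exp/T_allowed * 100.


T_allowed = 8 / 2^((84.8 - 90)/5) = 16.4498 hr
Dose = 3.3 / 16.4498 * 100 = 20.061 %


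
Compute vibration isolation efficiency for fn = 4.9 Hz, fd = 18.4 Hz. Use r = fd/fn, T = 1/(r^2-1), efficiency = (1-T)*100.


r = 18.4 / 4.9 = 3.7551
r^2 - 1 = 3.7551^2 - 1 = 13.1008
T = 1/13.1008 = 0.0763312
Efficiency = (1 - 0.0763312)*100 = 92.367 %


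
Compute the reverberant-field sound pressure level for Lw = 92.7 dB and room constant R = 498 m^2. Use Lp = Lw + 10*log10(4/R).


4/R = 4/498 = 0.00803213
Lp = 92.7 + 10*log10(0.00803213) = 71.748 dB


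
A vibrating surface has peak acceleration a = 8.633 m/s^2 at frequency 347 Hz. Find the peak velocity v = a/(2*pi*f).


omega = 2*pi*f = 2*pi*347 = 2180.27 rad/s
v = a / omega = 8.633 / 2180.27 = 0.0039596 m/s


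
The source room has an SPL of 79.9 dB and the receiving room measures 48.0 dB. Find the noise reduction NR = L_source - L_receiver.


NR = L_source - L_receiver (difference between source and receiving room levels)
NR = 79.9 - 48.0 = 31.9 dB


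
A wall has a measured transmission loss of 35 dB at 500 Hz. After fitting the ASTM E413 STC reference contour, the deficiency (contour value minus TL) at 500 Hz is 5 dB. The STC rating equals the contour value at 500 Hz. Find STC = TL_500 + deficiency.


By ASTM E413, STC = value of the fitted reference contour at 500 Hz.
Contour value at 500 Hz = TL_500 + deficiency = 35 + 5 = 40
STC = 40


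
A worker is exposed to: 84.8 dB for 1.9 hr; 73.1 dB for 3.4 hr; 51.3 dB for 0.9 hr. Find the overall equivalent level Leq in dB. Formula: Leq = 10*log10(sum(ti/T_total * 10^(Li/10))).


T_total = 1.9 + 3.4 + 0.9 = 6.2 hr
(1.9/6.2) * 10^(84.8/10) = 9.25469e+07
(3.4/6.2) * 10^(73.1/10) = 1.11966e+07
(0.9/6.2) * 10^(51.3/10) = 19581.7
Sum = 9.25469e+07 + 1.11966e+07 + 19581.7 = 1.03763e+08
Leq = 10*log10(1.03763e+08) = 80.16 dB


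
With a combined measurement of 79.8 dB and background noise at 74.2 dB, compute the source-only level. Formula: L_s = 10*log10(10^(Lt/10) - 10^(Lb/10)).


10^(79.8/10) = 9.54993e+07
10^(74.2/10) = 2.63027e+07
Difference = 9.54993e+07 - 2.63027e+07 = 6.91966e+07
L_source = 10*log10(6.91966e+07) = 78.401 dB


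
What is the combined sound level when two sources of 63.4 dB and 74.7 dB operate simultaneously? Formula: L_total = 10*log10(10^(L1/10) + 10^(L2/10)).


10^(63.4/10) = 2.18776e+06
10^(74.7/10) = 2.95121e+07
Sum = 2.18776e+06 + 2.95121e+07 = 3.16999e+07
L_total = 10*log10(3.16999e+07) = 75.011 dB


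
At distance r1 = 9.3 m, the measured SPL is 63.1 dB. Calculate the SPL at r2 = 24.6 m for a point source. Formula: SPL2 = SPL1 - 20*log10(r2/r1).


r2/r1 = 24.6/9.3 = 2.64516
Correction = 20*log10(2.64516) = 8.44904 dB
SPL2 = 63.1 - 8.44904 = 54.651 dB


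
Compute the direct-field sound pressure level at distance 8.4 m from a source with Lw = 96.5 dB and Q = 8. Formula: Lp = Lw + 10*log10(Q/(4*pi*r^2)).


4*pi*r^2 = 4*pi*8.4^2 = 886.683 m^2
Q / (4*pi*r^2) = 8 / 886.683 = 0.00902239
Lp = 96.5 + 10*log10(0.00902239) = 76.053 dB


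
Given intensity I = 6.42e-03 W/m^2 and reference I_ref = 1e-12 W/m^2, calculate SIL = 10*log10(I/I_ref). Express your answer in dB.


I / I_ref = 6.42e-03 / 1e-12 = 6.42e+09
SIL = 10 * log10(6.42e+09) = 98.075 dB


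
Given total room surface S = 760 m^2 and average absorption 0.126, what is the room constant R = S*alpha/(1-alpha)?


R = 760 * 0.126 / (1 - 0.126) = 109.57 m^2


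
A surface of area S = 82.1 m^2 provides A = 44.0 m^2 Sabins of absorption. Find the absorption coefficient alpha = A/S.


Absorption coefficient = absorbed power / incident power
alpha = A / S = 44.0 / 82.1 = 0.53593


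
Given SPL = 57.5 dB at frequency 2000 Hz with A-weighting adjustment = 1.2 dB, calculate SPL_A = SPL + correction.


A-weighting table: 2000 Hz -> 1.2 dB correction
SPL_A = SPL + correction = 57.5 + (1.2) = 58.7 dBA


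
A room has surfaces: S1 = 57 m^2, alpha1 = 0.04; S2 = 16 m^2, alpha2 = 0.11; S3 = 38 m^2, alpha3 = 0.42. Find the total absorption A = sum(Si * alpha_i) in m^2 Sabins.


57 * 0.04 = 2.28
16 * 0.11 = 1.76
38 * 0.42 = 15.96
A_total = 2.28 + 1.76 + 15.96 = 20 m^2


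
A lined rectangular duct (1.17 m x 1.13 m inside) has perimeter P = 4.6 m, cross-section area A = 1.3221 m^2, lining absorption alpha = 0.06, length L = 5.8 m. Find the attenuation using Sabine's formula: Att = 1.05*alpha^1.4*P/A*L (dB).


alpha^1.4 = 0.06^1.4 = 0.0194721
Attenuation rate = 1.05 * alpha^1.4 * P / A
= 1.05 * 0.0194721 * 4.6 / 1.3221 = 0.071137 dB/m
Total Att = 0.071137 * 5.8 = 0.41259 dB


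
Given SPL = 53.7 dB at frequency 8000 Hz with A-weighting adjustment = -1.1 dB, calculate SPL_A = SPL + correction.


A-weighting table: 8000 Hz -> -1.1 dB correction
SPL_A = SPL + correction = 53.7 + (-1.1) = 52.6 dBA


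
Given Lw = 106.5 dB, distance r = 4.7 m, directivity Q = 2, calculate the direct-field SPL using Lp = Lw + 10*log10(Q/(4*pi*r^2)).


4*pi*r^2 = 4*pi*4.7^2 = 277.591 m^2
Q / (4*pi*r^2) = 2 / 277.591 = 0.00720484
Lp = 106.5 + 10*log10(0.00720484) = 85.076 dB


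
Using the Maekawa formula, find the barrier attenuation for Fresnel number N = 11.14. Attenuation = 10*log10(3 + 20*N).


3 + 20*N = 3 + 20*11.14 = 225.8
Att = 10*log10(225.8) = 23.537 dB


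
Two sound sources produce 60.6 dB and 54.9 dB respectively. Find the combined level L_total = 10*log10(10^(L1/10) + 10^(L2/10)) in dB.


10^(60.6/10) = 1.14815e+06
10^(54.9/10) = 309030
Sum = 1.14815e+06 + 309030 = 1.45718e+06
L_total = 10*log10(1.45718e+06) = 61.635 dB


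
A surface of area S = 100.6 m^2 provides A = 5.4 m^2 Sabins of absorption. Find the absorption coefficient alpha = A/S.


Absorption coefficient = absorbed power / incident power
alpha = A / S = 5.4 / 100.6 = 0.053678


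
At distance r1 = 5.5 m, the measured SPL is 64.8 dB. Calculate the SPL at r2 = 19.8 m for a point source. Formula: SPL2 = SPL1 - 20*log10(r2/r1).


r2/r1 = 19.8/5.5 = 3.6
Correction = 20*log10(3.6) = 11.1261 dB
SPL2 = 64.8 - 11.1261 = 53.674 dB


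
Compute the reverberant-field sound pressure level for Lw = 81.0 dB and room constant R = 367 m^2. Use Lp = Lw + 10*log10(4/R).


4/R = 4/367 = 0.0108992
Lp = 81.0 + 10*log10(0.0108992) = 61.374 dB


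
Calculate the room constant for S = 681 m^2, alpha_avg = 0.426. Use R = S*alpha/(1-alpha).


R = 681 * 0.426 / (1 - 0.426) = 505.41 m^2


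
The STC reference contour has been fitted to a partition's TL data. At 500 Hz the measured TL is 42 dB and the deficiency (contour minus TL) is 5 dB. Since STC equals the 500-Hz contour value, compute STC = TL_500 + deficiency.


By ASTM E413, STC = value of the fitted reference contour at 500 Hz.
Contour value at 500 Hz = TL_500 + deficiency = 42 + 5 = 47
STC = 47


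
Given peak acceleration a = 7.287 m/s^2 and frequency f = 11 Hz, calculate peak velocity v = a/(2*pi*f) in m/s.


omega = 2*pi*f = 2*pi*11 = 69.115 rad/s
v = a / omega = 7.287 / 69.115 = 0.10543 m/s


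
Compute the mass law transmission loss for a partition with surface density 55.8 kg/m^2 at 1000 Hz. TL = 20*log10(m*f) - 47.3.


m * f = 55.8 * 1000 = 55800
20*log10(55800) = 94.9327 dB
TL = 94.9327 - 47.3 = 47.633 dB


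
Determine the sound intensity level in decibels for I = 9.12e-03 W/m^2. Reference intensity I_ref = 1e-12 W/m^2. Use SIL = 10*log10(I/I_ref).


I / I_ref = 9.12e-03 / 1e-12 = 9.12e+09
SIL = 10 * log10(9.12e+09) = 99.6 dB


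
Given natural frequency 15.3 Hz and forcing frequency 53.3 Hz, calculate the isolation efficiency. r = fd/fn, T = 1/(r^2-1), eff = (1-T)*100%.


r = 53.3 / 15.3 = 3.48366
r^2 - 1 = 3.48366^2 - 1 = 11.1359
T = 1/11.1359 = 0.0897997
Efficiency = (1 - 0.0897997)*100 = 91.02 %


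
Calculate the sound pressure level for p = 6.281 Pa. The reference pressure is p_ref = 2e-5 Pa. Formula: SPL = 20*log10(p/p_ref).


p / p_ref = 6.281 / 2e-5 = 314050
SPL = 20 * log10(314050) = 109.94 dB


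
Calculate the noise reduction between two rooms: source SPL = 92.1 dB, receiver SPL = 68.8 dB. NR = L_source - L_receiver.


NR = L_source - L_receiver (difference between source and receiving room levels)
NR = 92.1 - 68.8 = 23.3 dB


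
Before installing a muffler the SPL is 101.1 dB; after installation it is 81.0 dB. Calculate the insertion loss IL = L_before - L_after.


Insertion loss = SPL without muffler - SPL with muffler
IL = 101.1 - 81.0 = 20.1 dB


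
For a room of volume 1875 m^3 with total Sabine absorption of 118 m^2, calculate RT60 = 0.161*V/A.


RT60 = 0.161 * 1875 / 118 = 2.5583 s


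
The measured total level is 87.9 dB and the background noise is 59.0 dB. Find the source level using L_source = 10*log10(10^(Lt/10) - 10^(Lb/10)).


10^(87.9/10) = 6.16595e+08
10^(59.0/10) = 794328
Difference = 6.16595e+08 - 794328 = 6.15801e+08
L_source = 10*log10(6.15801e+08) = 87.894 dB


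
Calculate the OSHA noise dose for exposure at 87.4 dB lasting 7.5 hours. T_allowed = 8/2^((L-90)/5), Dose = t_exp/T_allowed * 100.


T_allowed = 8 / 2^((87.4 - 90)/5) = 11.4716 hr
Dose = 7.5 / 11.4716 * 100 = 65.379 %


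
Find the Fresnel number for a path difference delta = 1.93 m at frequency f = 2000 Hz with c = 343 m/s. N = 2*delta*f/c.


N = 2*delta*f/c = 2*delta/lambda, where lambda = c/f
lambda = 343 / 2000 = 0.1715 m
N = 2 * 1.93 / 0.1715 = 22.507


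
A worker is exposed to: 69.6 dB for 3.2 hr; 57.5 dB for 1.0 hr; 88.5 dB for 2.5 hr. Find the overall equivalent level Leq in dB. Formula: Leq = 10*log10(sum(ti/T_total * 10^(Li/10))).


T_total = 3.2 + 1.0 + 2.5 = 6.7 hr
(3.2/6.7) * 10^(69.6/10) = 4.35587e+06
(1.0/6.7) * 10^(57.5/10) = 83931.5
(2.5/6.7) * 10^(88.5/10) = 2.64159e+08
Sum = 4.35587e+06 + 83931.5 + 2.64159e+08 = 2.68599e+08
Leq = 10*log10(2.68599e+08) = 84.291 dB


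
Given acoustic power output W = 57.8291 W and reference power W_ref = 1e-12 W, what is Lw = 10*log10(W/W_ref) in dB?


W / W_ref = 57.8291 / 1e-12 = 5.78291e+13
Lw = 10 * log10(5.78291e+13) = 137.62 dB


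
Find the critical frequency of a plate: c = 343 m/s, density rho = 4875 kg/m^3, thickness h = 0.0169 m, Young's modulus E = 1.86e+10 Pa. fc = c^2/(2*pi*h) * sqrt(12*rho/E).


12*rho/E = 12*4875/1.86e+10 = 3.14516e-06
sqrt(12*rho/E) = sqrt(3.14516e-06) = 0.00177346
c^2/(2*pi*h) = 343^2/(2*pi*0.0169) = 1.10795e+06
fc = 1.10795e+06 * 0.00177346 = 1964.9 Hz


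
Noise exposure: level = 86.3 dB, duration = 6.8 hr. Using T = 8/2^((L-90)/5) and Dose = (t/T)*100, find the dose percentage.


T_allowed = 8 / 2^((86.3 - 90)/5) = 13.3614 hr
Dose = 6.8 / 13.3614 * 100 = 50.893 %


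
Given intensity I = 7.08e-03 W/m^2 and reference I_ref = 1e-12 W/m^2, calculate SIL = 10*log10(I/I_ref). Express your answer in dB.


I / I_ref = 7.08e-03 / 1e-12 = 7.08e+09
SIL = 10 * log10(7.08e+09) = 98.5 dB


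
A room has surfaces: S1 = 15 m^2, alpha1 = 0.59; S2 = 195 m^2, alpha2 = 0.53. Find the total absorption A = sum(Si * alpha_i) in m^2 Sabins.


15 * 0.59 = 8.85
195 * 0.53 = 103.35
A_total = 8.85 + 103.35 = 112.2 m^2


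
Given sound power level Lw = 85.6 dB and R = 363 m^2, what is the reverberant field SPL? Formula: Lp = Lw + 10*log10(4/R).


4/R = 4/363 = 0.0110193
Lp = 85.6 + 10*log10(0.0110193) = 66.022 dB


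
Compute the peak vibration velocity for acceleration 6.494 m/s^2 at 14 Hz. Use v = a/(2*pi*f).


omega = 2*pi*f = 2*pi*14 = 87.9646 rad/s
v = a / omega = 6.494 / 87.9646 = 0.073825 m/s


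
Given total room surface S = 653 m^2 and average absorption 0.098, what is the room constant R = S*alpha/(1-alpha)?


R = 653 * 0.098 / (1 - 0.098) = 70.947 m^2


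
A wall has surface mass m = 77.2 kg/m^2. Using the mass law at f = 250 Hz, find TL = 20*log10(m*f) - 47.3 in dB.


m * f = 77.2 * 250 = 19300
20*log10(19300) = 85.7111 dB
TL = 85.7111 - 47.3 = 38.411 dB


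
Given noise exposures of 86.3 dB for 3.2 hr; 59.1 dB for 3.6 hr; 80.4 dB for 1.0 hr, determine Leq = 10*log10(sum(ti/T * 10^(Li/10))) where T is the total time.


T_total = 3.2 + 3.6 + 1.0 = 7.8 hr
(3.2/7.8) * 10^(86.3/10) = 1.75007e+08
(3.6/7.8) * 10^(59.1/10) = 375153
(1.0/7.8) * 10^(80.4/10) = 1.40574e+07
Sum = 1.75007e+08 + 375153 + 1.40574e+07 = 1.8944e+08
Leq = 10*log10(1.8944e+08) = 82.775 dB


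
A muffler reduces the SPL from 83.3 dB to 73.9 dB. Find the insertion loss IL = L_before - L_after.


Insertion loss = SPL without muffler - SPL with muffler
IL = 83.3 - 73.9 = 9.4 dB


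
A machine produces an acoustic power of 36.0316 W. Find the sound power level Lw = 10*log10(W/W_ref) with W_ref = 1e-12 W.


W / W_ref = 36.0316 / 1e-12 = 3.60316e+13
Lw = 10 * log10(3.60316e+13) = 135.57 dB


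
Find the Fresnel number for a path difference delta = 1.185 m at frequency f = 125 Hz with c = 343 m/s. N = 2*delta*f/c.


N = 2*delta*f/c = 2*delta/lambda, where lambda = c/f
lambda = 343 / 125 = 2.744 m
N = 2 * 1.185 / 2.744 = 0.8637


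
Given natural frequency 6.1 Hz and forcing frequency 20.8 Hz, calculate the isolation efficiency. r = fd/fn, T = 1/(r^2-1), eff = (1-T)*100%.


r = 20.8 / 6.1 = 3.40984
r^2 - 1 = 3.40984^2 - 1 = 10.627
T = 1/10.627 = 0.0940999
Efficiency = (1 - 0.0940999)*100 = 90.59 %


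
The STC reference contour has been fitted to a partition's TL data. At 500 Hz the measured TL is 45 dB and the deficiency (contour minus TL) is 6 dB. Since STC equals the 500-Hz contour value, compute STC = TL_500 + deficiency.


By ASTM E413, STC = value of the fitted reference contour at 500 Hz.
Contour value at 500 Hz = TL_500 + deficiency = 45 + 6 = 51
STC = 51


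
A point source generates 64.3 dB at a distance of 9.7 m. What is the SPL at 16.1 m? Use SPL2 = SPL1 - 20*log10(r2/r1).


r2/r1 = 16.1/9.7 = 1.65979
Correction = 20*log10(1.65979) = 4.40106 dB
SPL2 = 64.3 - 4.40106 = 59.899 dB


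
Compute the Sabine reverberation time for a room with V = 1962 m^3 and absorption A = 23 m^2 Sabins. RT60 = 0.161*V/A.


RT60 = 0.161 * 1962 / 23 = 13.734 s


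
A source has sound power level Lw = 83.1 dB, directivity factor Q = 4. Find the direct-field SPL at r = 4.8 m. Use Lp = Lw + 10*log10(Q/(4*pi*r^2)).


4*pi*r^2 = 4*pi*4.8^2 = 289.529 m^2
Q / (4*pi*r^2) = 4 / 289.529 = 0.0138155
Lp = 83.1 + 10*log10(0.0138155) = 64.504 dB


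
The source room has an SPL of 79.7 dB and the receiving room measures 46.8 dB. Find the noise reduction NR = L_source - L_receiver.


NR = L_source - L_receiver (difference between source and receiving room levels)
NR = 79.7 - 46.8 = 32.9 dB


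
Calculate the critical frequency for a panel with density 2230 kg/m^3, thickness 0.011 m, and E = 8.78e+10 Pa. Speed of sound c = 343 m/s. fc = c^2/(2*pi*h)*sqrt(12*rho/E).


12*rho/E = 12*2230/8.78e+10 = 3.04784e-07
sqrt(12*rho/E) = sqrt(3.04784e-07) = 0.000552072
c^2/(2*pi*h) = 343^2/(2*pi*0.011) = 1.70222e+06
fc = 1.70222e+06 * 0.000552072 = 939.75 Hz


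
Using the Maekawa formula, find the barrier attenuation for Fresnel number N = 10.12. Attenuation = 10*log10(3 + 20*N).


3 + 20*N = 3 + 20*10.12 = 205.4
Att = 10*log10(205.4) = 23.126 dB


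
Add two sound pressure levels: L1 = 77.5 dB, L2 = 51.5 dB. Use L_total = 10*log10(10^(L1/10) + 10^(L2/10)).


10^(77.5/10) = 5.62341e+07
10^(51.5/10) = 141254
Sum = 5.62341e+07 + 141254 = 5.63754e+07
L_total = 10*log10(5.63754e+07) = 77.511 dB


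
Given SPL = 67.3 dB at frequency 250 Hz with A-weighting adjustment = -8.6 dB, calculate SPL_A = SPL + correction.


A-weighting table: 250 Hz -> -8.6 dB correction
SPL_A = SPL + correction = 67.3 + (-8.6) = 58.7 dBA


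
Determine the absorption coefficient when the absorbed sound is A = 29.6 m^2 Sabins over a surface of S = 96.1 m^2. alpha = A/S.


Absorption coefficient = absorbed power / incident power
alpha = A / S = 29.6 / 96.1 = 0.30801


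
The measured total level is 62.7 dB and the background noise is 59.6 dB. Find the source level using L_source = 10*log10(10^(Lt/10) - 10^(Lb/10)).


10^(62.7/10) = 1.86209e+06
10^(59.6/10) = 912011
Difference = 1.86209e+06 - 912011 = 950079
L_source = 10*log10(950079) = 59.778 dB


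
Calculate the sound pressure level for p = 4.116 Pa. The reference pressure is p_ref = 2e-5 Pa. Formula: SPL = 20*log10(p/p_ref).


p / p_ref = 4.116 / 2e-5 = 205800
SPL = 20 * log10(205800) = 106.27 dB


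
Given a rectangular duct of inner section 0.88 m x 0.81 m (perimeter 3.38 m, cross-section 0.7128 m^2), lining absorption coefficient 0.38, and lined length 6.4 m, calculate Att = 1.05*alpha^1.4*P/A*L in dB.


alpha^1.4 = 0.38^1.4 = 0.258046
Attenuation rate = 1.05 * alpha^1.4 * P / A
= 1.05 * 0.258046 * 3.38 / 0.7128 = 1.2848 dB/m
Total Att = 1.2848 * 6.4 = 8.2227 dB


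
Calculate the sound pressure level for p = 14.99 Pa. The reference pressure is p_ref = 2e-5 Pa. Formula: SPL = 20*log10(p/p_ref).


p / p_ref = 14.99 / 2e-5 = 749500
SPL = 20 * log10(749500) = 117.5 dB


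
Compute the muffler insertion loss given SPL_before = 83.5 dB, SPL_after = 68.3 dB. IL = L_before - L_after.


Insertion loss = SPL without muffler - SPL with muffler
IL = 83.5 - 68.3 = 15.2 dB


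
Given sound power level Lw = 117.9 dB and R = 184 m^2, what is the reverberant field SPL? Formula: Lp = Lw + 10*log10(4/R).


4/R = 4/184 = 0.0217391
Lp = 117.9 + 10*log10(0.0217391) = 101.27 dB


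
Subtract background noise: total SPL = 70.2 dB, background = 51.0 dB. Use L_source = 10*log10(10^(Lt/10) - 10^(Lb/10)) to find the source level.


10^(70.2/10) = 1.04713e+07
10^(51.0/10) = 125893
Difference = 1.04713e+07 - 125893 = 1.03454e+07
L_source = 10*log10(1.03454e+07) = 70.147 dB


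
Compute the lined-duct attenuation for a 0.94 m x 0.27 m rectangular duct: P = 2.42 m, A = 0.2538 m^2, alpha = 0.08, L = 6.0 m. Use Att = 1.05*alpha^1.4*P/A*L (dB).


alpha^1.4 = 0.08^1.4 = 0.029129
Attenuation rate = 1.05 * alpha^1.4 * P / A
= 1.05 * 0.029129 * 2.42 / 0.2538 = 0.291634 dB/m
Total Att = 0.291634 * 6.0 = 1.7498 dB


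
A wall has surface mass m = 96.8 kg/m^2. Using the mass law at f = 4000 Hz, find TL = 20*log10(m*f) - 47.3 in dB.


m * f = 96.8 * 4000 = 387200
20*log10(387200) = 111.759 dB
TL = 111.759 - 47.3 = 64.459 dB


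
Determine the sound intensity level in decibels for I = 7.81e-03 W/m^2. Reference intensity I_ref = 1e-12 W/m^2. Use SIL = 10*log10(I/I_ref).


I / I_ref = 7.81e-03 / 1e-12 = 7.81e+09
SIL = 10 * log10(7.81e+09) = 98.927 dB


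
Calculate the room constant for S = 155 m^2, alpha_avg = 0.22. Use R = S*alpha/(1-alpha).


R = 155 * 0.22 / (1 - 0.22) = 43.718 m^2


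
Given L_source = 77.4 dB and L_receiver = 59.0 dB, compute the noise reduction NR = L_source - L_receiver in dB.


NR = L_source - L_receiver (difference between source and receiving room levels)
NR = 77.4 - 59.0 = 18.4 dB


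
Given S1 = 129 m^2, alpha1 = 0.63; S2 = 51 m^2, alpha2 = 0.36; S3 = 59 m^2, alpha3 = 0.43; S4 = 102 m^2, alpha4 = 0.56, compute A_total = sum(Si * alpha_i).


129 * 0.63 = 81.27
51 * 0.36 = 18.36
59 * 0.43 = 25.37
102 * 0.56 = 57.12
A_total = 81.27 + 18.36 + 25.37 + 57.12 = 182.12 m^2


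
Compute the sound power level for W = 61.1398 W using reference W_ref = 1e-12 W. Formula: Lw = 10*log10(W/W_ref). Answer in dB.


W / W_ref = 61.1398 / 1e-12 = 6.11398e+13
Lw = 10 * log10(6.11398e+13) = 137.86 dB


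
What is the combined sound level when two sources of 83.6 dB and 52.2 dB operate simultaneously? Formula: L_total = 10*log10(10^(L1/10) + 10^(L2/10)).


10^(83.6/10) = 2.29087e+08
10^(52.2/10) = 165959
Sum = 2.29087e+08 + 165959 = 2.29253e+08
L_total = 10*log10(2.29253e+08) = 83.603 dB


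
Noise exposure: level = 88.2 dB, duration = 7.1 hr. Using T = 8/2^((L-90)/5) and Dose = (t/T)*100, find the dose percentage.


T_allowed = 8 / 2^((88.2 - 90)/5) = 10.2674 hr
Dose = 7.1 / 10.2674 * 100 = 69.151 %


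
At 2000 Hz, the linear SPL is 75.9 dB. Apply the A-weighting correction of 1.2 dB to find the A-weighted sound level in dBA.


A-weighting table: 2000 Hz -> 1.2 dB correction
SPL_A = SPL + correction = 75.9 + (1.2) = 77.1 dBA


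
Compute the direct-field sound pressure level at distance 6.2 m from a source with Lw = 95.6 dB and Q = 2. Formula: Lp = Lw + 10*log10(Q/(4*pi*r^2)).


4*pi*r^2 = 4*pi*6.2^2 = 483.051 m^2
Q / (4*pi*r^2) = 2 / 483.051 = 0.00414035
Lp = 95.6 + 10*log10(0.00414035) = 71.77 dB


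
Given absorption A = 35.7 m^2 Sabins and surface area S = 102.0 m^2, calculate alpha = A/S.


Absorption coefficient = absorbed power / incident power
alpha = A / S = 35.7 / 102.0 = 0.35


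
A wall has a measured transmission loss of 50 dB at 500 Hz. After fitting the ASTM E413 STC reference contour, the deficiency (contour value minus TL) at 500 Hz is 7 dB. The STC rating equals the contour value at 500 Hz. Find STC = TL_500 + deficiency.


By ASTM E413, STC = value of the fitted reference contour at 500 Hz.
Contour value at 500 Hz = TL_500 + deficiency = 50 + 7 = 57
STC = 57


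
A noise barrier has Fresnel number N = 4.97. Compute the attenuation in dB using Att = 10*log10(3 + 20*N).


3 + 20*N = 3 + 20*4.97 = 102.4
Att = 10*log10(102.4) = 20.103 dB


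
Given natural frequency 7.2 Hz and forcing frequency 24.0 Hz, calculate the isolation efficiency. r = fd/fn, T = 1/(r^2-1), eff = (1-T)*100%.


r = 24.0 / 7.2 = 3.33333
r^2 - 1 = 3.33333^2 - 1 = 10.1111
T = 1/10.1111 = 0.0989012
Efficiency = (1 - 0.0989012)*100 = 90.11 %


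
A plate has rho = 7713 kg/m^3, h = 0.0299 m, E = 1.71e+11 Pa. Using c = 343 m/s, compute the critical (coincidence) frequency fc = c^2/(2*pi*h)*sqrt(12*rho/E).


12*rho/E = 12*7713/1.71e+11 = 5.41263e-07
sqrt(12*rho/E) = sqrt(5.41263e-07) = 0.000735706
c^2/(2*pi*h) = 343^2/(2*pi*0.0299) = 626235
fc = 626235 * 0.000735706 = 460.72 Hz


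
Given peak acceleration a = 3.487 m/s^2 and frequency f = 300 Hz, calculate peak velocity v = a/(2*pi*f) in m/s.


omega = 2*pi*f = 2*pi*300 = 1884.96 rad/s
v = a / omega = 3.487 / 1884.96 = 0.0018499 m/s


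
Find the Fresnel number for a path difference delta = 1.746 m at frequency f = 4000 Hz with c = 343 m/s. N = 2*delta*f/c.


N = 2*delta*f/c = 2*delta/lambda, where lambda = c/f
lambda = 343 / 4000 = 0.08575 m
N = 2 * 1.746 / 0.08575 = 40.723


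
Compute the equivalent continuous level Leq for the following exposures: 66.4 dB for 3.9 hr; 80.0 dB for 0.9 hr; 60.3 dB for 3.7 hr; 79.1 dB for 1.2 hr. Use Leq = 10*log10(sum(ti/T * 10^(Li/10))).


T_total = 3.9 + 0.9 + 3.7 + 1.2 = 9.7 hr
(3.9/9.7) * 10^(66.4/10) = 1.75506e+06
(0.9/9.7) * 10^(80.0/10) = 9.27835e+06
(3.7/9.7) * 10^(60.3/10) = 408724
(1.2/9.7) * 10^(79.1/10) = 1.00556e+07
Sum = 1.75506e+06 + 9.27835e+06 + 408724 + 1.00556e+07 = 2.14977e+07
Leq = 10*log10(2.14977e+07) = 73.324 dB


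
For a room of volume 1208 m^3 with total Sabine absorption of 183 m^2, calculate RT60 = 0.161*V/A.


RT60 = 0.161 * 1208 / 183 = 1.0628 s


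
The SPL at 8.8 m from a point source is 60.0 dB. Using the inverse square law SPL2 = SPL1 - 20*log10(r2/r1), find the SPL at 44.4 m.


r2/r1 = 44.4/8.8 = 5.04545
Correction = 20*log10(5.04545) = 14.058 dB
SPL2 = 60.0 - 14.058 = 45.942 dB


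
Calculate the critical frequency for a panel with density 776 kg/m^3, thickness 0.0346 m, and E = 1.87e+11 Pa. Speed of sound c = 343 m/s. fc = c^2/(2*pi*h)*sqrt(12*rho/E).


12*rho/E = 12*776/1.87e+11 = 4.97968e-08
sqrt(12*rho/E) = sqrt(4.97968e-08) = 0.000223152
c^2/(2*pi*h) = 343^2/(2*pi*0.0346) = 541168
fc = 541168 * 0.000223152 = 120.76 Hz


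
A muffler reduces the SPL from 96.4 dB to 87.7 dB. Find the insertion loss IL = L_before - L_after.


Insertion loss = SPL without muffler - SPL with muffler
IL = 96.4 - 87.7 = 8.7 dB


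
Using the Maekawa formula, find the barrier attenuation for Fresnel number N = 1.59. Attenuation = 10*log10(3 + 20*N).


3 + 20*N = 3 + 20*1.59 = 34.8
Att = 10*log10(34.8) = 15.416 dB


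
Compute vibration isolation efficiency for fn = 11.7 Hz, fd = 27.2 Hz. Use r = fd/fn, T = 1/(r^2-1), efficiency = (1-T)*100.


r = 27.2 / 11.7 = 2.32479
r^2 - 1 = 2.32479^2 - 1 = 4.40465
T = 1/4.40465 = 0.227033
Efficiency = (1 - 0.227033)*100 = 77.297 %


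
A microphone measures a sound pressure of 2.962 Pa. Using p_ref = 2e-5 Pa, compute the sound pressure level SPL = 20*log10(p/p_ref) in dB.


p / p_ref = 2.962 / 2e-5 = 148100
SPL = 20 * log10(148100) = 103.41 dB


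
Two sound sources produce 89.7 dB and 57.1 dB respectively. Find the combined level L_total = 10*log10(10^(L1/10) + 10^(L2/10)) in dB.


10^(89.7/10) = 9.33254e+08
10^(57.1/10) = 512861
Sum = 9.33254e+08 + 512861 = 9.33767e+08
L_total = 10*log10(9.33767e+08) = 89.702 dB


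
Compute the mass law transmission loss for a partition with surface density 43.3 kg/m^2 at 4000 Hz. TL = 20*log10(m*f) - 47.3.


m * f = 43.3 * 4000 = 173200
20*log10(173200) = 104.771 dB
TL = 104.771 - 47.3 = 57.471 dB


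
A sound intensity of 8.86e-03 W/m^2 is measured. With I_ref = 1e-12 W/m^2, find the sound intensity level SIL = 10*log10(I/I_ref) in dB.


I / I_ref = 8.86e-03 / 1e-12 = 8.86e+09
SIL = 10 * log10(8.86e+09) = 99.474 dB


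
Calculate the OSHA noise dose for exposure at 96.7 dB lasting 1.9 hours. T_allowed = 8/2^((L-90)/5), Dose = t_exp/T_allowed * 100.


T_allowed = 8 / 2^((96.7 - 90)/5) = 3.16017 hr
Dose = 1.9 / 3.16017 * 100 = 60.123 %


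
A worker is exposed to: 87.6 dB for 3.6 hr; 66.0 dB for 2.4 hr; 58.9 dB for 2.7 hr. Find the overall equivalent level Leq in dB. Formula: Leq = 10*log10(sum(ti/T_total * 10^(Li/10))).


T_total = 3.6 + 2.4 + 2.7 = 8.7 hr
(3.6/8.7) * 10^(87.6/10) = 2.38113e+08
(2.4/8.7) * 10^(66.0/10) = 1.09823e+06
(2.7/8.7) * 10^(58.9/10) = 240904
Sum = 2.38113e+08 + 1.09823e+06 + 240904 = 2.39452e+08
Leq = 10*log10(2.39452e+08) = 83.792 dB


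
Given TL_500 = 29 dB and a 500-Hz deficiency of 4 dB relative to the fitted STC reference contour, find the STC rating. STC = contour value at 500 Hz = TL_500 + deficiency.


By ASTM E413, STC = value of the fitted reference contour at 500 Hz.
Contour value at 500 Hz = TL_500 + deficiency = 29 + 4 = 33
STC = 33


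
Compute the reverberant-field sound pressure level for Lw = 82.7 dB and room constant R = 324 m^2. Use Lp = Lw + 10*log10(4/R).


4/R = 4/324 = 0.0123457
Lp = 82.7 + 10*log10(0.0123457) = 63.615 dB


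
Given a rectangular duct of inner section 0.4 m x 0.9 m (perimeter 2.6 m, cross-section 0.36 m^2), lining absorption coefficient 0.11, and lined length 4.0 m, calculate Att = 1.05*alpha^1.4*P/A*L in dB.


alpha^1.4 = 0.11^1.4 = 0.0454935
Attenuation rate = 1.05 * alpha^1.4 * P / A
= 1.05 * 0.0454935 * 2.6 / 0.36 = 0.344992 dB/m
Total Att = 0.344992 * 4.0 = 1.38 dB


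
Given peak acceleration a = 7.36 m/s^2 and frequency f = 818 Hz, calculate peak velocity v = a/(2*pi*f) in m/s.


omega = 2*pi*f = 2*pi*818 = 5139.65 rad/s
v = a / omega = 7.36 / 5139.65 = 0.001432 m/s


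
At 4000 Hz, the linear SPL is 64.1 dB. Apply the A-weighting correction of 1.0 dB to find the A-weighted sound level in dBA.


A-weighting table: 4000 Hz -> 1.0 dB correction
SPL_A = SPL + correction = 64.1 + (1.0) = 65.1 dBA


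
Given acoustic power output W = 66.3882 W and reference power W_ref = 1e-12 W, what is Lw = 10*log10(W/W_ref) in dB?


W / W_ref = 66.3882 / 1e-12 = 6.63882e+13
Lw = 10 * log10(6.63882e+13) = 138.22 dB


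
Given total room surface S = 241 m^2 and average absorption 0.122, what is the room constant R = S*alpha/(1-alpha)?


R = 241 * 0.122 / (1 - 0.122) = 33.487 m^2


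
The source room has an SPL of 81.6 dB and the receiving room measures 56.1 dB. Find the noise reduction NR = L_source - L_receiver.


NR = L_source - L_receiver (difference between source and receiving room levels)
NR = 81.6 - 56.1 = 25.5 dB


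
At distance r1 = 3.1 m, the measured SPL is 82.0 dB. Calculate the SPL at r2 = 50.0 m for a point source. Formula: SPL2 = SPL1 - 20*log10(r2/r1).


r2/r1 = 50.0/3.1 = 16.129
Correction = 20*log10(16.129) = 24.1521 dB
SPL2 = 82.0 - 24.1521 = 57.848 dB


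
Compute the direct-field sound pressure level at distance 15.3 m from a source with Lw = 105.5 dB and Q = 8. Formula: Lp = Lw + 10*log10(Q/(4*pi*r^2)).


4*pi*r^2 = 4*pi*15.3^2 = 2941.66 m^2
Q / (4*pi*r^2) = 8 / 2941.66 = 0.00271955
Lp = 105.5 + 10*log10(0.00271955) = 79.845 dB


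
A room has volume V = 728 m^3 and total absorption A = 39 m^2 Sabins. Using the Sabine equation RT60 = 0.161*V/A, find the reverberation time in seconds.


RT60 = 0.161 * 728 / 39 = 3.0053 s


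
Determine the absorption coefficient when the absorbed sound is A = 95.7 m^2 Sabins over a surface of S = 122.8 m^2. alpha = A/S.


Absorption coefficient = absorbed power / incident power
alpha = A / S = 95.7 / 122.8 = 0.77932


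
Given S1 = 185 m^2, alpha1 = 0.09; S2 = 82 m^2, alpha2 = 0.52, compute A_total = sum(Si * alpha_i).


185 * 0.09 = 16.65
82 * 0.52 = 42.64
A_total = 16.65 + 42.64 = 59.29 m^2


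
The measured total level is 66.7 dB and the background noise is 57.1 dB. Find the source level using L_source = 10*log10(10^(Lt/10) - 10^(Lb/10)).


10^(66.7/10) = 4.67735e+06
10^(57.1/10) = 512861
Difference = 4.67735e+06 - 512861 = 4.16449e+06
L_source = 10*log10(4.16449e+06) = 66.196 dB


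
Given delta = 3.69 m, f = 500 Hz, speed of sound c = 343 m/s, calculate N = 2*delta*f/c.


N = 2*delta*f/c = 2*delta/lambda, where lambda = c/f
lambda = 343 / 500 = 0.686 m
N = 2 * 3.69 / 0.686 = 10.758


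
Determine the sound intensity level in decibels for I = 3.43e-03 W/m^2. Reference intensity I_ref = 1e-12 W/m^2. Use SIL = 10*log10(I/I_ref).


I / I_ref = 3.43e-03 / 1e-12 = 3.43e+09
SIL = 10 * log10(3.43e+09) = 95.353 dB


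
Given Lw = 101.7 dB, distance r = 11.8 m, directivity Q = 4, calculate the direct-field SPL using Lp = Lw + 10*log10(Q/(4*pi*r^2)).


4*pi*r^2 = 4*pi*11.8^2 = 1749.74 m^2
Q / (4*pi*r^2) = 4 / 1749.74 = 0.00228605
Lp = 101.7 + 10*log10(0.00228605) = 75.291 dB


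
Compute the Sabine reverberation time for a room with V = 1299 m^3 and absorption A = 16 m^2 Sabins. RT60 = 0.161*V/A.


RT60 = 0.161 * 1299 / 16 = 13.071 s


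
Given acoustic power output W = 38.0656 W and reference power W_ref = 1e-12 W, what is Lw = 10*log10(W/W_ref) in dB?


W / W_ref = 38.0656 / 1e-12 = 3.80656e+13
Lw = 10 * log10(3.80656e+13) = 135.81 dB


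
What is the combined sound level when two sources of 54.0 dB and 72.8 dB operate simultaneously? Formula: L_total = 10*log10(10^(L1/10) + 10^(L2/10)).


10^(54.0/10) = 251189
10^(72.8/10) = 1.90546e+07
Sum = 251189 + 1.90546e+07 = 1.93058e+07
L_total = 10*log10(1.93058e+07) = 72.857 dB


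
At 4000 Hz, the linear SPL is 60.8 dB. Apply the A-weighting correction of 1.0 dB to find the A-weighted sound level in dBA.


A-weighting table: 4000 Hz -> 1.0 dB correction
SPL_A = SPL + correction = 60.8 + (1.0) = 61.8 dBA


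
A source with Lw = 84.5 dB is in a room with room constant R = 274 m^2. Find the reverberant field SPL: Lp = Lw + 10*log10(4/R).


4/R = 4/274 = 0.0145985
Lp = 84.5 + 10*log10(0.0145985) = 66.143 dB


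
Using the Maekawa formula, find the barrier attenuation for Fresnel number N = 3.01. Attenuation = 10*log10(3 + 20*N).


3 + 20*N = 3 + 20*3.01 = 63.2
Att = 10*log10(63.2) = 18.007 dB


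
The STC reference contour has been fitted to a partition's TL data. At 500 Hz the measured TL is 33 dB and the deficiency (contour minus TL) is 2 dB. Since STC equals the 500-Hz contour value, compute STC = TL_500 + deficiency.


By ASTM E413, STC = value of the fitted reference contour at 500 Hz.
Contour value at 500 Hz = TL_500 + deficiency = 33 + 2 = 35
STC = 35


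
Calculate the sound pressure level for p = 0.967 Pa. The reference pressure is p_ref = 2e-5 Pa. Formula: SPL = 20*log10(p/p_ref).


p / p_ref = 0.967 / 2e-5 = 48350
SPL = 20 * log10(48350) = 93.688 dB


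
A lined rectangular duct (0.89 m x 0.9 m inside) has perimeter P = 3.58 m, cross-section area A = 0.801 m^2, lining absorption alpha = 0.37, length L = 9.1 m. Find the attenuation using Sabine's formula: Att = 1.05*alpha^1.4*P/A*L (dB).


alpha^1.4 = 0.37^1.4 = 0.248589
Attenuation rate = 1.05 * alpha^1.4 * P / A
= 1.05 * 0.248589 * 3.58 / 0.801 = 1.1666 dB/m
Total Att = 1.1666 * 9.1 = 10.616 dB


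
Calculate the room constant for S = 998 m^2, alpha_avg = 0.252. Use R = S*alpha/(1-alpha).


R = 998 * 0.252 / (1 - 0.252) = 336.22 m^2


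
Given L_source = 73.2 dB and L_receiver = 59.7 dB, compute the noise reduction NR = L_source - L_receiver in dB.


NR = L_source - L_receiver (difference between source and receiving room levels)
NR = 73.2 - 59.7 = 13.5 dB


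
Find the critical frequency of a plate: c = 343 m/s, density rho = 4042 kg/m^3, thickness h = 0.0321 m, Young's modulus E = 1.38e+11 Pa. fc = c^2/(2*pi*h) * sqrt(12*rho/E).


12*rho/E = 12*4042/1.38e+11 = 3.51478e-07
sqrt(12*rho/E) = sqrt(3.51478e-07) = 0.000592856
c^2/(2*pi*h) = 343^2/(2*pi*0.0321) = 583315
fc = 583315 * 0.000592856 = 345.82 Hz


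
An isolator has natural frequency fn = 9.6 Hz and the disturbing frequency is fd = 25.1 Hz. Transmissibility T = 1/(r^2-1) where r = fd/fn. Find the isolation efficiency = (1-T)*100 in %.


r = 25.1 / 9.6 = 2.61458
r^2 - 1 = 2.61458^2 - 1 = 5.83603
T = 1/5.83603 = 0.171349
Efficiency = (1 - 0.171349)*100 = 82.865 %


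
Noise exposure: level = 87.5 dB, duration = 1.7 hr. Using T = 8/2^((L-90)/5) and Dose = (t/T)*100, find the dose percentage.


T_allowed = 8 / 2^((87.5 - 90)/5) = 11.3137 hr
Dose = 1.7 / 11.3137 * 100 = 15.026 %


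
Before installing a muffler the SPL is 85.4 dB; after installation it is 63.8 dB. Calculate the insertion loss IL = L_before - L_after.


Insertion loss = SPL without muffler - SPL with muffler
IL = 85.4 - 63.8 = 21.6 dB


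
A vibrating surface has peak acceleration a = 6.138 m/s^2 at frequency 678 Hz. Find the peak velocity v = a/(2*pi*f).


omega = 2*pi*f = 2*pi*678 = 4260 rad/s
v = a / omega = 6.138 / 4260 = 0.0014408 m/s


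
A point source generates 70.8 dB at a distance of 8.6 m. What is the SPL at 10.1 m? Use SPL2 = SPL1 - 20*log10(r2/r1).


r2/r1 = 10.1/8.6 = 1.17442
Correction = 20*log10(1.17442) = 1.39647 dB
SPL2 = 70.8 - 1.39647 = 69.404 dB


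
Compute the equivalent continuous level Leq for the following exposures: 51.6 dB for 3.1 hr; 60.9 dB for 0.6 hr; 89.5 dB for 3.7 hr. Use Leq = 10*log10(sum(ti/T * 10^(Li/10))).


T_total = 3.1 + 0.6 + 3.7 = 7.4 hr
(3.1/7.4) * 10^(51.6/10) = 60552.2
(0.6/7.4) * 10^(60.9/10) = 99751.5
(3.7/7.4) * 10^(89.5/10) = 4.45625e+08
Sum = 60552.2 + 99751.5 + 4.45625e+08 = 4.45785e+08
Leq = 10*log10(4.45785e+08) = 86.491 dB


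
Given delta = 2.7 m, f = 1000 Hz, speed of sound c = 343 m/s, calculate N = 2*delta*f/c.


N = 2*delta*f/c = 2*delta/lambda, where lambda = c/f
lambda = 343 / 1000 = 0.343 m
N = 2 * 2.7 / 0.343 = 15.743


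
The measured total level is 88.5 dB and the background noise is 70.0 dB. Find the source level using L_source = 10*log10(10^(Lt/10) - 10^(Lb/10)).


10^(88.5/10) = 7.07946e+08
10^(70.0/10) = 1e+07
Difference = 7.07946e+08 - 1e+07 = 6.97946e+08
L_source = 10*log10(6.97946e+08) = 88.438 dB


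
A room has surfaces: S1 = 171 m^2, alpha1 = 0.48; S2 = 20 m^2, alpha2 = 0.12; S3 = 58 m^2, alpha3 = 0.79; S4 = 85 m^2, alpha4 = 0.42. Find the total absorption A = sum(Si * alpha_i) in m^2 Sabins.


171 * 0.48 = 82.08
20 * 0.12 = 2.4
58 * 0.79 = 45.82
85 * 0.42 = 35.7
A_total = 82.08 + 2.4 + 45.82 + 35.7 = 166 m^2


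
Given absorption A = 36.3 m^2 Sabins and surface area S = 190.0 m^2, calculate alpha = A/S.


Absorption coefficient = absorbed power / incident power
alpha = A / S = 36.3 / 190.0 = 0.19105


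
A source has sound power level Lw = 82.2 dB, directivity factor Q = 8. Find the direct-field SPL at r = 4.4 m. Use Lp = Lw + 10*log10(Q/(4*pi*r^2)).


4*pi*r^2 = 4*pi*4.4^2 = 243.285 m^2
Q / (4*pi*r^2) = 8 / 243.285 = 0.0328832
Lp = 82.2 + 10*log10(0.0328832) = 67.37 dB


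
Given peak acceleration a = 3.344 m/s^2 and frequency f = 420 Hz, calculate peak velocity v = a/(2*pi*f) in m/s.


omega = 2*pi*f = 2*pi*420 = 2638.94 rad/s
v = a / omega = 3.344 / 2638.94 = 0.0012672 m/s
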